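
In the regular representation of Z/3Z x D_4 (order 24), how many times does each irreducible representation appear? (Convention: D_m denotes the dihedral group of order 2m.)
Each irreducible V_i of dimension d_i appears with multiplicity d_i, i.e. rho_reg = (direct sum over all irreducibles V_i) d_i V_i. The irreducible dimensions for Z/3Z x D_4 are 1, 1, 1, 1, 1, 1, 1, 1, 1, 1, 1, 1, 2, 2, 2: 12 irreducibles of dimension 1, each with multiplicity 1; 3 irreducibles of dimension 2, each with multiplicity 2. Total dimension 12*1*1 + 3*2*2 = 24 = |G|.

Details: General theorem: in the regular representation of a finite group G, each irreducible appears with multiplicity equal to its dimension. Check: dim(rho_reg) = sum d_i^2 = 1 + 1 + 1 + 1 + 1 + 1 + 1 + 1 + 1 + 1 + 1 + 1 + 4 + 4 + 4 = 24 = |G|.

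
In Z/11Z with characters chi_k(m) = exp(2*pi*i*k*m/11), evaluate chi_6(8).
chi_6(8) = zeta_11^48 = exp(8*I*pi/11)

Derivation: chi_6(8) = zeta_11^(6*8) = zeta_11^48. Since zeta_11^11 = 1, this equals zeta_11^4 = exp(2*pi*i*4/11) = exp(8*I*pi/11).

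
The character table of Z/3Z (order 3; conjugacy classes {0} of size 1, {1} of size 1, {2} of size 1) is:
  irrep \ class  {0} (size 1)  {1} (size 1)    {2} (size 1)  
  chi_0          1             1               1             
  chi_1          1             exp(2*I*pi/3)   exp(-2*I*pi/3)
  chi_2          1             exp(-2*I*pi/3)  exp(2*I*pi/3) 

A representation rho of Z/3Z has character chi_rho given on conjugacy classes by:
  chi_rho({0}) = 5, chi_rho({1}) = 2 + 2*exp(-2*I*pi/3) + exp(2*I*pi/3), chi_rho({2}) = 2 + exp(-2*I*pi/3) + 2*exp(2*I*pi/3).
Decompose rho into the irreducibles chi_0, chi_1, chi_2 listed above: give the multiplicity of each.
Multiplicities: chi_0: 2, chi_1: 1, chi_2: 2.

Why: Use <chi_rho, chi> = (1/|G|) sum_C |C| * chi_rho(C) * conj(chi(C)) with |G| = 3 for each irreducible chi in the table:
  <chi_rho, chi_0> = (1/3)[1*(5)*conj(1) + 1*(2 + 2*exp(-2*I*pi/3) + exp(2*I*pi/3))*conj(1) + 1*(2 + exp(-2*I*pi/3) + 2*exp(2*I*pi/3))*conj(1)]
      = (1/3)[(5) + (2 + 2*exp(-2*I*pi/3) + exp(2*I*pi/3)) + (2 + exp(-2*I*pi/3) + 2*exp(2*I*pi/3))] = 6/3 = 2
  <chi_rho, chi_1> = (1/3)[1*(5)*conj(1) + 1*(2 + 2*exp(-2*I*pi/3) + exp(2*I*pi/3))*conj(exp(2*I*pi/3)) + 1*(2 + exp(-2*I*pi/3) + 2*exp(2*I*pi/3))*conj(exp(-2*I*pi/3))]
      = (1/3)[(5) + (-1) + (-1)] = 3/3 = 1
  <chi_rho, chi_2> = (1/3)[1*(5)*conj(1) + 1*(2 + 2*exp(-2*I*pi/3) + exp(2*I*pi/3))*conj(exp(-2*I*pi/3)) + 1*(2 + exp(-2*I*pi/3) + 2*exp(2*I*pi/3))*conj(exp(2*I*pi/3))]
      = (1/3)[(5) + (2 + exp(-2*I*pi/3) + 2*exp(2*I*pi/3)) + (2 + 2*exp(-2*I*pi/3) + exp(2*I*pi/3))] = 6/3 = 2
(Exp terms are combined using exp(i*s)*conj(exp(i*t)) = exp(i*(s-t)), and sums of them are collapsed using the identity that for every m > 1 the m distinct m-th roots of unity sum to 0, e.g. 1 + exp(2*I*pi/3) + exp(-2*I*pi/3) = 0.)
Dimension check: dim(rho) = sum (mult * dim) = 2*1 + 1*1 + 2*1 = 5 = chi_rho(e) = 5.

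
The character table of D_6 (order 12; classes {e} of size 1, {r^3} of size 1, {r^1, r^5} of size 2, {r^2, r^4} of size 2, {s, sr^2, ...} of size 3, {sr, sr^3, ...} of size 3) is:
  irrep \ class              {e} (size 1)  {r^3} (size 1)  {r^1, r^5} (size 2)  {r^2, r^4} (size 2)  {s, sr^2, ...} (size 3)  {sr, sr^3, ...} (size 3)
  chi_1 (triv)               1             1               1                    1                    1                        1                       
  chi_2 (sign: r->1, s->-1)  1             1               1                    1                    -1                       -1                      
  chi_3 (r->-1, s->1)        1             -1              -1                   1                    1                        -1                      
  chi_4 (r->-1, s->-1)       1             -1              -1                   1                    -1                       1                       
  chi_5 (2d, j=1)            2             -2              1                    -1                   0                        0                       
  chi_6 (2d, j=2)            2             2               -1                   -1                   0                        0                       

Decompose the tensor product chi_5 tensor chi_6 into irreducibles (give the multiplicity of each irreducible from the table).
chi_5 tensor chi_6 = chi_3 + chi_4 + chi_5 (all other irreducibles have multiplicity 0).

Derivation: The character of a tensor product is the pointwise product (chi_5 * chi_6)(C) = chi_5(C) * chi_6(C):
  {e}: (2)*(2), {r^3}: (-2)*(2), {r^1, r^5}: (1)*(-1), {r^2, r^4}: (-1)*(-1), {s, sr^2, ...}: (0)*(0), {sr, sr^3, ...}: (0)*(0)
so (chi_5 * chi_6) takes values
  {e} -> 4, {r^3} -> -4, {r^1, r^5} -> -1, {r^2, r^4} -> 1, {s, sr^2, ...} -> 0, {sr, sr^3, ...} -> 0.
Now take the inner product of this character with each irreducible chi from the table, <chi_5*chi_6, chi> = (1/12) sum_C |C| (chi_5*chi_6)(C) conj(chi(C)):
  <chi_5*chi_6, chi_1> = (1/12)[1*(4)*conj(1) + 1*(-4)*conj(1) + 2*(-1)*conj(1) + 2*(1)*conj(1) + 3*(0)*conj(1) + 3*(0)*conj(1)]
      = (1/12)[(4) + (-4) + (-2) + (2) + (0) + (0)] = 0/12 = 0
  <chi_5*chi_6, chi_2> = (1/12)[1*(4)*conj(1) + 1*(-4)*conj(1) + 2*(-1)*conj(1) + 2*(1)*conj(1) + 3*(0)*conj(-1) + 3*(0)*conj(-1)]
      = (1/12)[(4) + (-4) + (-2) + (2) + (0) + (0)] = 0/12 = 0
  <chi_5*chi_6, chi_3> = (1/12)[1*(4)*conj(1) + 1*(-4)*conj(-1) + 2*(-1)*conj(-1) + 2*(1)*conj(1) + 3*(0)*conj(1) + 3*(0)*conj(-1)]
      = (1/12)[(4) + (4) + (2) + (2) + (0) + (0)] = 12/12 = 1
  <chi_5*chi_6, chi_4> = (1/12)[1*(4)*conj(1) + 1*(-4)*conj(-1) + 2*(-1)*conj(-1) + 2*(1)*conj(1) + 3*(0)*conj(-1) + 3*(0)*conj(1)]
      = (1/12)[(4) + (4) + (2) + (2) + (0) + (0)] = 12/12 = 1
  <chi_5*chi_6, chi_5> = (1/12)[1*(4)*conj(2) + 1*(-4)*conj(-2) + 2*(-1)*conj(1) + 2*(1)*conj(-1) + 3*(0)*conj(0) + 3*(0)*conj(0)]
      = (1/12)[(8) + (8) + (-2) + (-2) + (0) + (0)] = 12/12 = 1
  <chi_5*chi_6, chi_6> = (1/12)[1*(4)*conj(2) + 1*(-4)*conj(2) + 2*(-1)*conj(-1) + 2*(1)*conj(-1) + 3*(0)*conj(0) + 3*(0)*conj(0)]
      = (1/12)[(8) + (-8) + (2) + (-2) + (0) + (0)] = 0/12 = 0
Hence the multiplicities are chi_3: 1, chi_4: 1, chi_5: 1. Dimension check: dim(chi_5)*dim(chi_6) = 2*2 = 4 and sum (mult * dim) = 1*1 + 1*1 + 1*2 = 4.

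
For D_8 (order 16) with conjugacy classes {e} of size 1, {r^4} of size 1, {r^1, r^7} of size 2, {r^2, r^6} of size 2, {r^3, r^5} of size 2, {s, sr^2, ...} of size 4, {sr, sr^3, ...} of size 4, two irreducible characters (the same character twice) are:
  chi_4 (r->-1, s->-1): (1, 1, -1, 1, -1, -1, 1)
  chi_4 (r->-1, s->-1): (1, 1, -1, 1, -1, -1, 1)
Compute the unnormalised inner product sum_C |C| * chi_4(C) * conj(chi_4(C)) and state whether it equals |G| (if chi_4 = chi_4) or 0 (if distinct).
Sum = 16 = |G| = 16; so <chi_4, chi_4> = 1 (norm-1 confirms irreducibility).

Reasoning: Compute term by term over conjugacy classes (|C| * chi_4(C) * conj(chi_4(C))):
  1*(1)*conj(1) + 1*(1)*conj(1) + 2*(-1)*conj(-1) + 2*(1)*conj(1) + 2*(-1)*conj(-1) + 4*(-1)*conj(-1) + 4*(1)*conj(1)
  = (1) + (1) + (2) + (2) + (2) + (4) + (4)
  = 16.
Dividing by |G| = 16 gives 16/16 = 1, matching the row-orthogonality relation <chi_4, chi_4> = [chi_4 = chi_4].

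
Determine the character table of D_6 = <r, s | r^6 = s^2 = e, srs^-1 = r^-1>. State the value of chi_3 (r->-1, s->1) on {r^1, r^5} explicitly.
Conjugacy classes: {e} of size 1, {r^3} of size 1, {r^1, r^5} of size 2, {r^2, r^4} of size 2, {s, sr^2, ...} of size 3, {sr, sr^3, ...} of size 3.
Character table:
  irrep \ class              {e} (size 1)  {r^3} (size 1)  {r^1, r^5} (size 2)  {r^2, r^4} (size 2)  {s, sr^2, ...} (size 3)  {sr, sr^3, ...} (size 3)
  chi_1 (triv)               1             1               1                    1                    1                        1                       
  chi_2 (sign: r->1, s->-1)  1             1               1                    1                    -1                       -1                      
  chi_3 (r->-1, s->1)        1             -1              -1                   1                    1                        -1                      
  chi_4 (r->-1, s->-1)       1             -1              -1                   1                    -1                       1                       
  chi_5 (2d, j=1)            2             -2              1                    -1                   0                        0                       
  chi_6 (2d, j=2)            2             2               -1                   -1                   0                        0                       

Spot check: chi_3 (r->-1, s->1) on {r^1, r^5} = -1.

Justification: D_6 has order 2*6 = 12 with 6 conjugacy classes, hence 6 irreducibles. Sum of squared dims 1 + 1 + 1 + 1 + 4 + 4 = 12 = |G|. Linear characters come from the abelianisation; the 2-dimensional irreps have character r^k -> 2*cos(2*pi*j*k/6), reflections -> 0.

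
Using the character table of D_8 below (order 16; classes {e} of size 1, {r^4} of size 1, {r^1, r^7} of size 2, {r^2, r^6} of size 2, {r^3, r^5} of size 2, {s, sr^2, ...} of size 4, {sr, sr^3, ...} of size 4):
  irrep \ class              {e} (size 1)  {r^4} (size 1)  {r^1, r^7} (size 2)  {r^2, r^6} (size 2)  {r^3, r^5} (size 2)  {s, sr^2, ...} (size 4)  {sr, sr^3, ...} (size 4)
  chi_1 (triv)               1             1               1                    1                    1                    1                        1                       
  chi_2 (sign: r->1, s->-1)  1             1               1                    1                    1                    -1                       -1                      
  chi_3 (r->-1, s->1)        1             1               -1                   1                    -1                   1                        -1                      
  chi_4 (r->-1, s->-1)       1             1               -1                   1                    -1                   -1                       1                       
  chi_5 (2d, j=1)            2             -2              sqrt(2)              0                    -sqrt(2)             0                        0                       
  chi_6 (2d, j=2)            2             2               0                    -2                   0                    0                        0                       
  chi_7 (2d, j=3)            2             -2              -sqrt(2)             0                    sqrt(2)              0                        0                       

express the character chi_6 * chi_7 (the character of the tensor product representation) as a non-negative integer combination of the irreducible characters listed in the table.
chi_6 tensor chi_7 = chi_5 + chi_7 (all other irreducibles have multiplicity 0).

Reasoning: The character of a tensor product is the pointwise product (chi_6 * chi_7)(C) = chi_6(C) * chi_7(C):
  {e}: (2)*(2), {r^4}: (2)*(-2), {r^1, r^7}: (0)*(-sqrt(2)), {r^2, r^6}: (-2)*(0), {r^3, r^5}: (0)*(sqrt(2)), {s, sr^2, ...}: (0)*(0), {sr, sr^3, ...}: (0)*(0)
so (chi_6 * chi_7) takes values
  {e} -> 4, {r^4} -> -4, {r^1, r^7} -> 0, {r^2, r^6} -> 0, {r^3, r^5} -> 0, {s, sr^2, ...} -> 0, {sr, sr^3, ...} -> 0.
Now take the inner product of this character with each irreducible chi from the table, <chi_6*chi_7, chi> = (1/16) sum_C |C| (chi_6*chi_7)(C) conj(chi(C)):
  <chi_6*chi_7, chi_1> = (1/16)[1*(4)*conj(1) + 1*(-4)*conj(1) + 2*(0)*conj(1) + 2*(0)*conj(1) + 2*(0)*conj(1) + 4*(0)*conj(1) + 4*(0)*conj(1)]
      = (1/16)[(4) + (-4) + (0) + (0) + (0) + (0) + (0)] = 0/16 = 0
  <chi_6*chi_7, chi_2> = (1/16)[1*(4)*conj(1) + 1*(-4)*conj(1) + 2*(0)*conj(1) + 2*(0)*conj(1) + 2*(0)*conj(1) + 4*(0)*conj(-1) + 4*(0)*conj(-1)]
      = (1/16)[(4) + (-4) + (0) + (0) + (0) + (0) + (0)] = 0/16 = 0
  <chi_6*chi_7, chi_3> = (1/16)[1*(4)*conj(1) + 1*(-4)*conj(1) + 2*(0)*conj(-1) + 2*(0)*conj(1) + 2*(0)*conj(-1) + 4*(0)*conj(1) + 4*(0)*conj(-1)]
      = (1/16)[(4) + (-4) + (0) + (0) + (0) + (0) + (0)] = 0/16 = 0
  <chi_6*chi_7, chi_4> = (1/16)[1*(4)*conj(1) + 1*(-4)*conj(1) + 2*(0)*conj(-1) + 2*(0)*conj(1) + 2*(0)*conj(-1) + 4*(0)*conj(-1) + 4*(0)*conj(1)]
      = (1/16)[(4) + (-4) + (0) + (0) + (0) + (0) + (0)] = 0/16 = 0
  <chi_6*chi_7, chi_5> = (1/16)[1*(4)*conj(2) + 1*(-4)*conj(-2) + 2*(0)*conj(sqrt(2)) + 2*(0)*conj(0) + 2*(0)*conj(-sqrt(2)) + 4*(0)*conj(0) + 4*(0)*conj(0)]
      = (1/16)[(8) + (8) + (0) + (0) + (0) + (0) + (0)] = 16/16 = 1
  <chi_6*chi_7, chi_6> = (1/16)[1*(4)*conj(2) + 1*(-4)*conj(2) + 2*(0)*conj(0) + 2*(0)*conj(-2) + 2*(0)*conj(0) + 4*(0)*conj(0) + 4*(0)*conj(0)]
      = (1/16)[(8) + (-8) + (0) + (0) + (0) + (0) + (0)] = 0/16 = 0
  <chi_6*chi_7, chi_7> = (1/16)[1*(4)*conj(2) + 1*(-4)*conj(-2) + 2*(0)*conj(-sqrt(2)) + 2*(0)*conj(0) + 2*(0)*conj(sqrt(2)) + 4*(0)*conj(0) + 4*(0)*conj(0)]
      = (1/16)[(8) + (8) + (0) + (0) + (0) + (0) + (0)] = 16/16 = 1
Hence the multiplicities are chi_5: 1, chi_7: 1. Dimension check: dim(chi_6)*dim(chi_7) = 2*2 = 4 and sum (mult * dim) = 1*2 + 1*2 = 4.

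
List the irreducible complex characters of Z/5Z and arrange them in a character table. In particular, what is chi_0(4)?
Character table of Z/5Z (irreps indexed chi_0,...,chi_4 with chi_k(m) = zeta_5^(k*m), zeta_5 = exp(2*pi*i/5)):
  irrep \ class  {0} (size 1)  {1} (size 1)    {2} (size 1)    {3} (size 1)    {4} (size 1)  
  chi_0          1             1               1               1               1             
  chi_1          1             exp(2*I*pi/5)   exp(4*I*pi/5)   exp(-4*I*pi/5)  exp(-2*I*pi/5)
  chi_2          1             exp(4*I*pi/5)   exp(-2*I*pi/5)  exp(2*I*pi/5)   exp(-4*I*pi/5)
  chi_3          1             exp(-4*I*pi/5)  exp(2*I*pi/5)   exp(-2*I*pi/5)  exp(4*I*pi/5) 
  chi_4          1             exp(-2*I*pi/5)  exp(-4*I*pi/5)  exp(4*I*pi/5)   exp(2*I*pi/5) 

Spot check: chi_0(4) = zeta_5^(0*4) = zeta_5^0 = 1.

Details: Z/5Z is abelian, so all 5 irreducible complex representations are 1-dimensional. They are given by chi_k(m) = zeta_5^(k*m) for k = 0,...,4. Row orthogonality: sum_m chi_k(m) conj(chi_l(m)) = 5 * [k = l].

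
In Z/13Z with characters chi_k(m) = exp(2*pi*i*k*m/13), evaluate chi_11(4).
chi_11(4) = zeta_13^44 = exp(10*I*pi/13)

Details: chi_11(4) = zeta_13^(11*4) = zeta_13^44. Since zeta_13^13 = 1, this equals zeta_13^5 = exp(2*pi*i*5/13) = exp(10*I*pi/13).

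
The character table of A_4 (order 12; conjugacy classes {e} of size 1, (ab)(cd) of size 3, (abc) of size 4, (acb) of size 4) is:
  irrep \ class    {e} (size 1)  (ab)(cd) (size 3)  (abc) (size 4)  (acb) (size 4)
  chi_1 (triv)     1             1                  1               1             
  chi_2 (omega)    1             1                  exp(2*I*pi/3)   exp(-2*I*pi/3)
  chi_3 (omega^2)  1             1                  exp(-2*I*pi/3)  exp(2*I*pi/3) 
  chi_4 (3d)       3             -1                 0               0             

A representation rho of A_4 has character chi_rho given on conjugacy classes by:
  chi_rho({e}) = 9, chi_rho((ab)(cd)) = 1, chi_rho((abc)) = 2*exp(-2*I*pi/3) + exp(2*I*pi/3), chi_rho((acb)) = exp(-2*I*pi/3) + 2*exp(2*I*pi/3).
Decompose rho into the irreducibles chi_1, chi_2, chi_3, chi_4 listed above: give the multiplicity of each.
Multiplicities: chi_1: 0, chi_2: 1, chi_3: 2, chi_4: 2.

Proof sketch: Use <chi_rho, chi> = (1/|G|) sum_C |C| * chi_rho(C) * conj(chi(C)) with |G| = 12 for each irreducible chi in the table:
  <chi_rho, chi_1> = (1/12)[1*(9)*conj(1) + 3*(1)*conj(1) + 4*(2*exp(-2*I*pi/3) + exp(2*I*pi/3))*conj(1) + 4*(exp(-2*I*pi/3) + 2*exp(2*I*pi/3))*conj(1)]
      = (1/12)[(9) + (3) + (8*exp(-2*I*pi/3) + 4*exp(2*I*pi/3)) + (4*exp(-2*I*pi/3) + 8*exp(2*I*pi/3))] = 0/12 = 0
  <chi_rho, chi_2> = (1/12)[1*(9)*conj(1) + 3*(1)*conj(1) + 4*(2*exp(-2*I*pi/3) + exp(2*I*pi/3))*conj(exp(2*I*pi/3)) + 4*(exp(-2*I*pi/3) + 2*exp(2*I*pi/3))*conj(exp(-2*I*pi/3))]
      = (1/12)[(9) + (3) + (4 + 8*exp(2*I*pi/3)) + (4 + 8*exp(-2*I*pi/3))] = 12/12 = 1
  <chi_rho, chi_3> = (1/12)[1*(9)*conj(1) + 3*(1)*conj(1) + 4*(2*exp(-2*I*pi/3) + exp(2*I*pi/3))*conj(exp(-2*I*pi/3)) + 4*(exp(-2*I*pi/3) + 2*exp(2*I*pi/3))*conj(exp(2*I*pi/3))]
      = (1/12)[(9) + (3) + (8 + 4*exp(-2*I*pi/3)) + (8 + 4*exp(2*I*pi/3))] = 24/12 = 2
  <chi_rho, chi_4> = (1/12)[1*(9)*conj(3) + 3*(1)*conj(-1) + 4*(2*exp(-2*I*pi/3) + exp(2*I*pi/3))*conj(0) + 4*(exp(-2*I*pi/3) + 2*exp(2*I*pi/3))*conj(0)]
      = (1/12)[(27) + (-3) + (0) + (0)] = 24/12 = 2
(Exp terms are combined using exp(i*s)*conj(exp(i*t)) = exp(i*(s-t)), and sums of them are collapsed using the identity that for every m > 1 the m distinct m-th roots of unity sum to 0, e.g. 1 + exp(2*I*pi/3) + exp(-2*I*pi/3) = 0.)
Dimension check: dim(rho) = sum (mult * dim) = 0*1 + 1*1 + 2*1 + 2*3 = 9 = chi_rho(e) = 9.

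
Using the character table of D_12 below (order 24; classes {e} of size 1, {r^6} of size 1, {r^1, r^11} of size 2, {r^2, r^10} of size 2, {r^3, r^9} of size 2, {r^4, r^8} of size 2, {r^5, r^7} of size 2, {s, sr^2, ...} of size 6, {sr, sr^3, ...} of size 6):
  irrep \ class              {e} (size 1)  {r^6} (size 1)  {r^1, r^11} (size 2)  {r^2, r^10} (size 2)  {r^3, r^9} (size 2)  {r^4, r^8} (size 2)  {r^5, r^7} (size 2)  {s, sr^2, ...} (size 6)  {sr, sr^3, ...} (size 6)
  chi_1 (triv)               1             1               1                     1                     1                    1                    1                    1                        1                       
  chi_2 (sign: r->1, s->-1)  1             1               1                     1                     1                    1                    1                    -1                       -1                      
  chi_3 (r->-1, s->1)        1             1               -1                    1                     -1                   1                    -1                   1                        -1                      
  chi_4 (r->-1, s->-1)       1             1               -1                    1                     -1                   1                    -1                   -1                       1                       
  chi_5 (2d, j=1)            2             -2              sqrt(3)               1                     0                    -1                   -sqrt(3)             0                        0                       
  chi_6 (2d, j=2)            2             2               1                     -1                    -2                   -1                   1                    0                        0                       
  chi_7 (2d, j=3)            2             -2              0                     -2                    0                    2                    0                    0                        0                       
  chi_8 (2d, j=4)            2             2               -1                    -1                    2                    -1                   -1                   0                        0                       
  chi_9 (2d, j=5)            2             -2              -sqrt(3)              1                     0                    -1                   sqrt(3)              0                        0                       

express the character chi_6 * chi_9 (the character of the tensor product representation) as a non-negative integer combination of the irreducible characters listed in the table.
chi_6 tensor chi_9 = chi_7 + chi_9 (all other irreducibles have multiplicity 0).

The character of a tensor product is the pointwise product (chi_6 * chi_9)(C) = chi_6(C) * chi_9(C):
  {e}: (2)*(2), {r^6}: (2)*(-2), {r^1, r^11}: (1)*(-sqrt(3)), {r^2, r^10}: (-1)*(1), {r^3, r^9}: (-2)*(0), {r^4, r^8}: (-1)*(-1), {r^5, r^7}: (1)*(sqrt(3)), {s, sr^2, ...}: (0)*(0), {sr, sr^3, ...}: (0)*(0)
so (chi_6 * chi_9) takes values
  {e} -> 4, {r^6} -> -4, {r^1, r^11} -> -sqrt(3), {r^2, r^10} -> -1, {r^3, r^9} -> 0, {r^4, r^8} -> 1, {r^5, r^7} -> sqrt(3), {s, sr^2, ...} -> 0, {sr, sr^3, ...} -> 0.
Now take the inner product of this character with each irreducible chi from the table, <chi_6*chi_9, chi> = (1/24) sum_C |C| (chi_6*chi_9)(C) conj(chi(C)):
  <chi_6*chi_9, chi_1> = (1/24)[1*(4)*conj(1) + 1*(-4)*conj(1) + 2*(-sqrt(3))*conj(1) + 2*(-1)*conj(1) + 2*(0)*conj(1) + 2*(1)*conj(1) + 2*(sqrt(3))*conj(1) + 6*(0)*conj(1) + 6*(0)*conj(1)]
      = (1/24)[(4) + (-4) + (-2*sqrt(3)) + (-2) + (0) + (2) + (2*sqrt(3)) + (0) + (0)] = 0/24 = 0
  <chi_6*chi_9, chi_2> = (1/24)[1*(4)*conj(1) + 1*(-4)*conj(1) + 2*(-sqrt(3))*conj(1) + 2*(-1)*conj(1) + 2*(0)*conj(1) + 2*(1)*conj(1) + 2*(sqrt(3))*conj(1) + 6*(0)*conj(-1) + 6*(0)*conj(-1)]
      = (1/24)[(4) + (-4) + (-2*sqrt(3)) + (-2) + (0) + (2) + (2*sqrt(3)) + (0) + (0)] = 0/24 = 0
  <chi_6*chi_9, chi_3> = (1/24)[1*(4)*conj(1) + 1*(-4)*conj(1) + 2*(-sqrt(3))*conj(-1) + 2*(-1)*conj(1) + 2*(0)*conj(-1) + 2*(1)*conj(1) + 2*(sqrt(3))*conj(-1) + 6*(0)*conj(1) + 6*(0)*conj(-1)]
      = (1/24)[(4) + (-4) + (2*sqrt(3)) + (-2) + (0) + (2) + (-2*sqrt(3)) + (0) + (0)] = 0/24 = 0
  <chi_6*chi_9, chi_4> = (1/24)[1*(4)*conj(1) + 1*(-4)*conj(1) + 2*(-sqrt(3))*conj(-1) + 2*(-1)*conj(1) + 2*(0)*conj(-1) + 2*(1)*conj(1) + 2*(sqrt(3))*conj(-1) + 6*(0)*conj(-1) + 6*(0)*conj(1)]
      = (1/24)[(4) + (-4) + (2*sqrt(3)) + (-2) + (0) + (2) + (-2*sqrt(3)) + (0) + (0)] = 0/24 = 0
  <chi_6*chi_9, chi_5> = (1/24)[1*(4)*conj(2) + 1*(-4)*conj(-2) + 2*(-sqrt(3))*conj(sqrt(3)) + 2*(-1)*conj(1) + 2*(0)*conj(0) + 2*(1)*conj(-1) + 2*(sqrt(3))*conj(-sqrt(3)) + 6*(0)*conj(0) + 6*(0)*conj(0)]
      = (1/24)[(8) + (8) + (-6) + (-2) + (0) + (-2) + (-6) + (0) + (0)] = 0/24 = 0
  <chi_6*chi_9, chi_6> = (1/24)[1*(4)*conj(2) + 1*(-4)*conj(2) + 2*(-sqrt(3))*conj(1) + 2*(-1)*conj(-1) + 2*(0)*conj(-2) + 2*(1)*conj(-1) + 2*(sqrt(3))*conj(1) + 6*(0)*conj(0) + 6*(0)*conj(0)]
      = (1/24)[(8) + (-8) + (-2*sqrt(3)) + (2) + (0) + (-2) + (2*sqrt(3)) + (0) + (0)] = 0/24 = 0
  <chi_6*chi_9, chi_7> = (1/24)[1*(4)*conj(2) + 1*(-4)*conj(-2) + 2*(-sqrt(3))*conj(0) + 2*(-1)*conj(-2) + 2*(0)*conj(0) + 2*(1)*conj(2) + 2*(sqrt(3))*conj(0) + 6*(0)*conj(0) + 6*(0)*conj(0)]
      = (1/24)[(8) + (8) + (0) + (4) + (0) + (4) + (0) + (0) + (0)] = 24/24 = 1
  <chi_6*chi_9, chi_8> = (1/24)[1*(4)*conj(2) + 1*(-4)*conj(2) + 2*(-sqrt(3))*conj(-1) + 2*(-1)*conj(-1) + 2*(0)*conj(2) + 2*(1)*conj(-1) + 2*(sqrt(3))*conj(-1) + 6*(0)*conj(0) + 6*(0)*conj(0)]
      = (1/24)[(8) + (-8) + (2*sqrt(3)) + (2) + (0) + (-2) + (-2*sqrt(3)) + (0) + (0)] = 0/24 = 0
  <chi_6*chi_9, chi_9> = (1/24)[1*(4)*conj(2) + 1*(-4)*conj(-2) + 2*(-sqrt(3))*conj(-sqrt(3)) + 2*(-1)*conj(1) + 2*(0)*conj(0) + 2*(1)*conj(-1) + 2*(sqrt(3))*conj(sqrt(3)) + 6*(0)*conj(0) + 6*(0)*conj(0)]
      = (1/24)[(8) + (8) + (6) + (-2) + (0) + (-2) + (6) + (0) + (0)] = 24/24 = 1
Hence the multiplicities are chi_7: 1, chi_9: 1. Dimension check: dim(chi_6)*dim(chi_9) = 2*2 = 4 and sum (mult * dim) = 1*2 + 1*2 = 4.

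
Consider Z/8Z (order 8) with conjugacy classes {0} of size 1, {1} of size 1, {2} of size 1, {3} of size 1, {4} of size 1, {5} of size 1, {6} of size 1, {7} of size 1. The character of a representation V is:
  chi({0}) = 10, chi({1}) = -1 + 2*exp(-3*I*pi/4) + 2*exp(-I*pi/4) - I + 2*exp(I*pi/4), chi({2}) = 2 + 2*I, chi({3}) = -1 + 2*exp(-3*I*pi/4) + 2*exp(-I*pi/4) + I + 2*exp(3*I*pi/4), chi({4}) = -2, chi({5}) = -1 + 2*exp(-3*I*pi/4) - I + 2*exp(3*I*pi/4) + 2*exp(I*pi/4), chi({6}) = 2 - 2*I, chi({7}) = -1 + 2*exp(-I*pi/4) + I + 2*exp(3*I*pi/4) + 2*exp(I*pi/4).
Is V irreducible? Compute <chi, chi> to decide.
Not irreducible (reducible): <chi, chi> = 18 > 1.

Working: <chi, chi> = (1/|G|) sum_C |C| * |chi(C)|^2 = (1/8)[1*|10|^2 + 1*|-1 + 2*exp(-3*I*pi/4) + 2*exp(-I*pi/4) - I + 2*exp(I*pi/4)|^2 + 1*|2 + 2*I|^2 + 1*|-1 + 2*exp(-3*I*pi/4) + 2*exp(-I*pi/4) + I + 2*exp(3*I*pi/4)|^2 + 1*|-2|^2 + 1*|-1 + 2*exp(-3*I*pi/4) - I + 2*exp(3*I*pi/4) + 2*exp(I*pi/4)|^2 + 1*|2 - 2*I|^2 + 1*|-1 + 2*exp(-I*pi/4) + I + 2*exp(3*I*pi/4) + 2*exp(I*pi/4)|^2]
  = (1/8)[(100) + (6) + (8) + (6) + (4) + (6) + (8) + (6)] = 144/8 = 18.
(Exp terms are combined using exp(i*s)*conj(exp(i*t)) = exp(i*(s-t)), and sums of them are collapsed using the identity that for every m > 1 the m distinct m-th roots of unity sum to 0, e.g. 1 + exp(2*I*pi/3) + exp(-2*I*pi/3) = 0.)
A character is irreducible iff <chi, chi> = 1, so this representation is reducible.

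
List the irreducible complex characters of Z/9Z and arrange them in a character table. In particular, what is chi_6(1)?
Character table of Z/9Z (irreps indexed chi_0,...,chi_8 with chi_k(m) = zeta_9^(k*m), zeta_9 = exp(2*pi*i/9)):
  irrep \ class  {0} (size 1)  {1} (size 1)    {2} (size 1)    {3} (size 1)    {4} (size 1)    {5} (size 1)    {6} (size 1)    {7} (size 1)    {8} (size 1)  
  chi_0          1             1               1               1               1               1               1               1               1             
  chi_1          1             exp(2*I*pi/9)   exp(4*I*pi/9)   exp(2*I*pi/3)   exp(8*I*pi/9)   exp(-8*I*pi/9)  exp(-2*I*pi/3)  exp(-4*I*pi/9)  exp(-2*I*pi/9)
  chi_2          1             exp(4*I*pi/9)   exp(8*I*pi/9)   exp(-2*I*pi/3)  exp(-2*I*pi/9)  exp(2*I*pi/9)   exp(2*I*pi/3)   exp(-8*I*pi/9)  exp(-4*I*pi/9)
  chi_3          1             exp(2*I*pi/3)   exp(-2*I*pi/3)  1               exp(2*I*pi/3)   exp(-2*I*pi/3)  1               exp(2*I*pi/3)   exp(-2*I*pi/3)
  chi_4          1             exp(8*I*pi/9)   exp(-2*I*pi/9)  exp(2*I*pi/3)   exp(-4*I*pi/9)  exp(4*I*pi/9)   exp(-2*I*pi/3)  exp(2*I*pi/9)   exp(-8*I*pi/9)
  chi_5          1             exp(-8*I*pi/9)  exp(2*I*pi/9)   exp(-2*I*pi/3)  exp(4*I*pi/9)   exp(-4*I*pi/9)  exp(2*I*pi/3)   exp(-2*I*pi/9)  exp(8*I*pi/9) 
  chi_6          1             exp(-2*I*pi/3)  exp(2*I*pi/3)   1               exp(-2*I*pi/3)  exp(2*I*pi/3)   1               exp(-2*I*pi/3)  exp(2*I*pi/3) 
  chi_7          1             exp(-4*I*pi/9)  exp(-8*I*pi/9)  exp(2*I*pi/3)   exp(2*I*pi/9)   exp(-2*I*pi/9)  exp(-2*I*pi/3)  exp(8*I*pi/9)   exp(4*I*pi/9) 
  chi_8          1             exp(-2*I*pi/9)  exp(-4*I*pi/9)  exp(-2*I*pi/3)  exp(-8*I*pi/9)  exp(8*I*pi/9)   exp(2*I*pi/3)   exp(4*I*pi/9)   exp(2*I*pi/9) 

Spot check: chi_6(1) = zeta_9^(6*1) = zeta_9^6 = exp(-2*I*pi/3).

Proof sketch: Z/9Z is abelian, so all 9 irreducible complex representations are 1-dimensional. They are given by chi_k(m) = zeta_9^(k*m) for k = 0,...,8. Row orthogonality: sum_m chi_k(m) conj(chi_l(m)) = 9 * [k = l].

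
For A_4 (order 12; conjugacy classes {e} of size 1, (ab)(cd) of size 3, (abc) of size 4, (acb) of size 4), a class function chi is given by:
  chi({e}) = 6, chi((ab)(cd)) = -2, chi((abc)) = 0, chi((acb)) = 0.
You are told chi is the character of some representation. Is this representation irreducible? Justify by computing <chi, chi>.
Not irreducible (reducible): <chi, chi> = 4 > 1.

Reasoning: <chi, chi> = (1/|G|) sum_C |C| * |chi(C)|^2 = (1/12)[1*|6|^2 + 3*|-2|^2 + 4*|0|^2 + 4*|0|^2]
  = (1/12)[(36) + (12) + (0) + (0)] = 48/12 = 4.
(Exp terms are combined using exp(i*s)*conj(exp(i*t)) = exp(i*(s-t)), and sums of them are collapsed using the identity that for every m > 1 the m distinct m-th roots of unity sum to 0, e.g. 1 + exp(2*I*pi/3) + exp(-2*I*pi/3) = 0.)
A character is irreducible iff <chi, chi> = 1, so this representation is reducible.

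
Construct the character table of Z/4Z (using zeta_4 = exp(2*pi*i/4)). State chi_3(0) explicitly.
Character table of Z/4Z (irreps indexed chi_0,...,chi_3 with chi_k(m) = zeta_4^(k*m), zeta_4 = exp(2*pi*i/4)):
  irrep \ class  {0} (size 1)  {1} (size 1)  {2} (size 1)  {3} (size 1)
  chi_0          1             1             1             1           
  chi_1          1             I             -1            -I          
  chi_2          1             -1            1             -1          
  chi_3          1             -I            -1            I           

Spot check: chi_3(0) = zeta_4^(3*0) = zeta_4^0 = 1.

Why: Z/4Z is abelian, so all 4 irreducible complex representations are 1-dimensional. They are given by chi_k(m) = zeta_4^(k*m) for k = 0,...,3. Row orthogonality: sum_m chi_k(m) conj(chi_l(m)) = 4 * [k = l].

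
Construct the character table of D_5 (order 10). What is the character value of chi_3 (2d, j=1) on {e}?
Conjugacy classes: {e} of size 1, {r^1, r^4} of size 2, {r^2, r^3} of size 2, {s, sr, ..., sr^4} of size 5.
Character table:
  irrep \ class              {e} (size 1)  {r^1, r^4} (size 2)  {r^2, r^3} (size 2)  {s, sr, ..., sr^4} (size 5)
  chi_1 (triv)               1             1                    1                    1                          
  chi_2 (sign: r->1, s->-1)  1             1                    1                    -1                         
  chi_3 (2d, j=1)            2             -1/2 + sqrt(5)/2     -sqrt(5)/2 - 1/2     0                          
  chi_4 (2d, j=2)            2             -sqrt(5)/2 - 1/2     -1/2 + sqrt(5)/2     0                          

Spot check: chi_3 (2d, j=1) on {e} = 2.

Derivation: D_5 has order 2*5 = 10 with 4 conjugacy classes, hence 4 irreducibles. Sum of squared dims 1 + 1 + 4 + 4 = 10 = |G|. Linear characters come from the abelianisation; the 2-dimensional irreps have character r^k -> 2*cos(2*pi*j*k/5), reflections -> 0.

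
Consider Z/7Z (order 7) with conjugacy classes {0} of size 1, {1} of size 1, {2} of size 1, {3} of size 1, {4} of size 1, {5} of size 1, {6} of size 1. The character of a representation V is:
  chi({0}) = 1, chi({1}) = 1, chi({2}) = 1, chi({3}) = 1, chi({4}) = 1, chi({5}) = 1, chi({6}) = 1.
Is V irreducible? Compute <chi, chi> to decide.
Irreducible: <chi, chi> = 1.

Derivation: <chi, chi> = (1/|G|) sum_C |C| * |chi(C)|^2 = (1/7)[1*|1|^2 + 1*|1|^2 + 1*|1|^2 + 1*|1|^2 + 1*|1|^2 + 1*|1|^2 + 1*|1|^2]
  = (1/7)[(1) + (1) + (1) + (1) + (1) + (1) + (1)] = 7/7 = 1.
(Exp terms are combined using exp(i*s)*conj(exp(i*t)) = exp(i*(s-t)), and sums of them are collapsed using the identity that for every m > 1 the m distinct m-th roots of unity sum to 0, e.g. 1 + exp(2*I*pi/3) + exp(-2*I*pi/3) = 0.)
A character is irreducible iff <chi, chi> = 1, so this representation is irreducible.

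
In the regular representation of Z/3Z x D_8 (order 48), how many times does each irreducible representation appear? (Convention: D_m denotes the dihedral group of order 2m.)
Each irreducible V_i of dimension d_i appears with multiplicity d_i, i.e. rho_reg = (direct sum over all irreducibles V_i) d_i V_i. The irreducible dimensions for Z/3Z x D_8 are 1, 1, 1, 1, 1, 1, 1, 1, 1, 1, 1, 1, 2, 2, 2, 2, 2, 2, 2, 2, 2: 12 irreducibles of dimension 1, each with multiplicity 1; 9 irreducibles of dimension 2, each with multiplicity 2. Total dimension 12*1*1 + 9*2*2 = 48 = |G|.

Proof sketch: General theorem: in the regular representation of a finite group G, each irreducible appears with multiplicity equal to its dimension. Check: dim(rho_reg) = sum d_i^2 = 1 + 1 + 1 + 1 + 1 + 1 + 1 + 1 + 1 + 1 + 1 + 1 + 4 + 4 + 4 + 4 + 4 + 4 + 4 + 4 + 4 = 48 = |G|.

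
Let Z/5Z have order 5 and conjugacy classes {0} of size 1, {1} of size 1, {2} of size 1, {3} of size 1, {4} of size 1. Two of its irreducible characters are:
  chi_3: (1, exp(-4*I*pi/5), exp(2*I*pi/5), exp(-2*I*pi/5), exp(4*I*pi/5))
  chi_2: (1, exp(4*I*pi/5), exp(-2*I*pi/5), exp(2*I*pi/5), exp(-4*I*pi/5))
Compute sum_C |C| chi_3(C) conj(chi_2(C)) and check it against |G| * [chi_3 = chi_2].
Sum = 0; so <chi_3, chi_2> = 0 (distinct irreducibles are orthogonal).

Solution. Compute term by term over conjugacy classes (|C| * chi_3(C) * conj(chi_2(C))):
  1*(1)*conj(1) + 1*(exp(-4*I*pi/5))*conj(exp(4*I*pi/5)) + 1*(exp(2*I*pi/5))*conj(exp(-2*I*pi/5)) + 1*(exp(-2*I*pi/5))*conj(exp(2*I*pi/5)) + 1*(exp(4*I*pi/5))*conj(exp(-4*I*pi/5))
  = (1) + (exp(2*I*pi/5)) + (exp(4*I*pi/5)) + (exp(-4*I*pi/5)) + (exp(-2*I*pi/5))
  = 0.
(Exp terms are combined using exp(i*s)*conj(exp(i*t)) = exp(i*(s-t)), and sums of them are collapsed using the identity that for every m > 1 the m distinct m-th roots of unity sum to 0, e.g. 1 + exp(2*I*pi/3) + exp(-2*I*pi/3) = 0.)
Dividing by |G| = 5 gives 0/5 = 0, matching the row-orthogonality relation <chi_3, chi_2> = [chi_3 = chi_2].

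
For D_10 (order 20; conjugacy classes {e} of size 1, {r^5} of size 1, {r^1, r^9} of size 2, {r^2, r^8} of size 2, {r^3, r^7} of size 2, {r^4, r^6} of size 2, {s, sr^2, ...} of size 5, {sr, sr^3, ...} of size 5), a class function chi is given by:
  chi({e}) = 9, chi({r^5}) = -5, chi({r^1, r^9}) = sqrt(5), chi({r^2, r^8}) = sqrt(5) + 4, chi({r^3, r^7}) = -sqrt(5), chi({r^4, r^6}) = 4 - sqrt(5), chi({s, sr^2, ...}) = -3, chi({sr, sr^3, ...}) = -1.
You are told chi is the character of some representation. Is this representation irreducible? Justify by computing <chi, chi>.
Not irreducible (reducible): <chi, chi> = 13 > 1.

Derivation: <chi, chi> = (1/|G|) sum_C |C| * |chi(C)|^2 = (1/20)[1*|9|^2 + 1*|-5|^2 + 2*|sqrt(5)|^2 + 2*|sqrt(5) + 4|^2 + 2*|-sqrt(5)|^2 + 2*|4 - sqrt(5)|^2 + 5*|-3|^2 + 5*|-1|^2]
  = (1/20)[(81) + (25) + (10) + (16*sqrt(5) + 42) + (10) + (42 - 16*sqrt(5)) + (45) + (5)] = 260/20 = 13.
A character is irreducible iff <chi, chi> = 1, so this representation is reducible.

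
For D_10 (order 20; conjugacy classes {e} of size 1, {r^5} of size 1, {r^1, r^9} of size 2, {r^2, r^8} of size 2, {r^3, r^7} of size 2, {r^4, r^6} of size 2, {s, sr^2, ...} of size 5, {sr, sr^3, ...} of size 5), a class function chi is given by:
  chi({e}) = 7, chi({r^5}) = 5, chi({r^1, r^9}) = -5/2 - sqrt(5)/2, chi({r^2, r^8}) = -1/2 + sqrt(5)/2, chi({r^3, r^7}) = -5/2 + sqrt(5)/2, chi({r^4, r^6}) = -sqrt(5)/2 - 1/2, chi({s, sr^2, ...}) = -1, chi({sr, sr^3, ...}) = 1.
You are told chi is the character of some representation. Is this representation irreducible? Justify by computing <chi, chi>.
Not irreducible (reducible): <chi, chi> = 6 > 1.

Reasoning: <chi, chi> = (1/|G|) sum_C |C| * |chi(C)|^2 = (1/20)[1*|7|^2 + 1*|5|^2 + 2*|-5/2 - sqrt(5)/2|^2 + 2*|-1/2 + sqrt(5)/2|^2 + 2*|-5/2 + sqrt(5)/2|^2 + 2*|-sqrt(5)/2 - 1/2|^2 + 5*|-1|^2 + 5*|1|^2]
  = (1/20)[(49) + (25) + (5*sqrt(5) + 15) + (3 - sqrt(5)) + (15 - 5*sqrt(5)) + (sqrt(5) + 3) + (5) + (5)] = 120/20 = 6.
A character is irreducible iff <chi, chi> = 1, so this representation is reducible.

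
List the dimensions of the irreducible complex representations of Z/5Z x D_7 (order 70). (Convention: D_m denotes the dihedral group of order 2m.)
Dimensions: 1, 1, 1, 1, 1, 1, 1, 1, 1, 1, 2, 2, 2, 2, 2, 2, 2, 2, 2, 2, 2, 2, 2, 2, 2

Why: There are 25 irreducibles (= number of conjugacy classes). Their dimensions d_i satisfy sum d_i^2 = |G| = 70: 1 + 1 + 1 + 1 + 1 + 1 + 1 + 1 + 1 + 1 + 4 + 4 + 4 + 4 + 4 + 4 + 4 + 4 + 4 + 4 + 4 + 4 + 4 + 4 + 4 = 70. (For the product with Z/5Z: each of the 5 1-dim characters of Z/5Z tensors with each irrep of D_7, giving 5 copies of each D_7-dimension.)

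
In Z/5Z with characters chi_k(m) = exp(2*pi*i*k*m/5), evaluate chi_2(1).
chi_2(1) = zeta_5^2 = exp(4*I*pi/5)

Explanation: chi_2(1) = zeta_5^(2*1) = zeta_5^2. Since zeta_5^5 = 1, this equals zeta_5^2 = exp(2*pi*i*2/5) = exp(4*I*pi/5).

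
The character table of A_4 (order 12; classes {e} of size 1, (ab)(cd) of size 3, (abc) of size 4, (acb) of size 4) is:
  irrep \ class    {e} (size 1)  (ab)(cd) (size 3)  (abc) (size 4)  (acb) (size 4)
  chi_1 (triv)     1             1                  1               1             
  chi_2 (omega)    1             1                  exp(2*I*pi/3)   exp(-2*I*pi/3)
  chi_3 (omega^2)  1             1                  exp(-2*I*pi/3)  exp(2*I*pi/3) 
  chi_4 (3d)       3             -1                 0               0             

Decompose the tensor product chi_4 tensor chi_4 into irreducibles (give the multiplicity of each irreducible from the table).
chi_4 tensor chi_4 = chi_1 + chi_2 + chi_3 + 2*chi_4 (all other irreducibles have multiplicity 0).

Explanation: The character of a tensor product is the pointwise product (chi_4 * chi_4)(C) = chi_4(C) * chi_4(C):
  {e}: (3)*(3), (ab)(cd): (-1)*(-1), (abc): (0)*(0), (acb): (0)*(0)
so (chi_4 * chi_4) takes values
  {e} -> 9, (ab)(cd) -> 1, (abc) -> 0, (acb) -> 0.
Now take the inner product of this character with each irreducible chi from the table, <chi_4*chi_4, chi> = (1/12) sum_C |C| (chi_4*chi_4)(C) conj(chi(C)):
  <chi_4*chi_4, chi_1> = (1/12)[1*(9)*conj(1) + 3*(1)*conj(1) + 4*(0)*conj(1) + 4*(0)*conj(1)]
      = (1/12)[(9) + (3) + (0) + (0)] = 12/12 = 1
  <chi_4*chi_4, chi_2> = (1/12)[1*(9)*conj(1) + 3*(1)*conj(1) + 4*(0)*conj(exp(2*I*pi/3)) + 4*(0)*conj(exp(-2*I*pi/3))]
      = (1/12)[(9) + (3) + (0) + (0)] = 12/12 = 1
  <chi_4*chi_4, chi_3> = (1/12)[1*(9)*conj(1) + 3*(1)*conj(1) + 4*(0)*conj(exp(-2*I*pi/3)) + 4*(0)*conj(exp(2*I*pi/3))]
      = (1/12)[(9) + (3) + (0) + (0)] = 12/12 = 1
  <chi_4*chi_4, chi_4> = (1/12)[1*(9)*conj(3) + 3*(1)*conj(-1) + 4*(0)*conj(0) + 4*(0)*conj(0)]
      = (1/12)[(27) + (-3) + (0) + (0)] = 24/12 = 2
(Exp terms are combined using exp(i*s)*conj(exp(i*t)) = exp(i*(s-t)), and sums of them are collapsed using the identity that for every m > 1 the m distinct m-th roots of unity sum to 0, e.g. 1 + exp(2*I*pi/3) + exp(-2*I*pi/3) = 0.)
Hence the multiplicities are chi_1: 1, chi_2: 1, chi_3: 1, chi_4: 2. Dimension check: dim(chi_4)*dim(chi_4) = 3*3 = 9 and sum (mult * dim) = 1*1 + 1*1 + 1*1 + 2*3 = 9.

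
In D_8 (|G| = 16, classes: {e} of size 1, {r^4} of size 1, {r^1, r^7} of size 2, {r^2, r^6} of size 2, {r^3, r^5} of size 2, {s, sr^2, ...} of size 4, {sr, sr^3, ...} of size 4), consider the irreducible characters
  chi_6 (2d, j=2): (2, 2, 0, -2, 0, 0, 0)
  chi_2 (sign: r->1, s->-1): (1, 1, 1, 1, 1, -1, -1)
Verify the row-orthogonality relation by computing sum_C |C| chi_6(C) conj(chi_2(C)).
Sum = 0; so <chi_6, chi_2> = 0 (distinct irreducibles are orthogonal).

Why: Compute term by term over conjugacy classes (|C| * chi_6(C) * conj(chi_2(C))):
  1*(2)*conj(1) + 1*(2)*conj(1) + 2*(0)*conj(1) + 2*(-2)*conj(1) + 2*(0)*conj(1) + 4*(0)*conj(-1) + 4*(0)*conj(-1)
  = (2) + (2) + (0) + (-4) + (0) + (0) + (0)
  = 0.
Dividing by |G| = 16 gives 0/16 = 0, matching the row-orthogonality relation <chi_6, chi_2> = [chi_6 = chi_2].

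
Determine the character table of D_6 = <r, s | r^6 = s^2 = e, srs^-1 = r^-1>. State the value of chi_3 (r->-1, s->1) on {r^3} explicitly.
Conjugacy classes: {e} of size 1, {r^3} of size 1, {r^1, r^5} of size 2, {r^2, r^4} of size 2, {s, sr^2, ...} of size 3, {sr, sr^3, ...} of size 3.
Character table:
  irrep \ class              {e} (size 1)  {r^3} (size 1)  {r^1, r^5} (size 2)  {r^2, r^4} (size 2)  {s, sr^2, ...} (size 3)  {sr, sr^3, ...} (size 3)
  chi_1 (triv)               1             1               1                    1                    1                        1                       
  chi_2 (sign: r->1, s->-1)  1             1               1                    1                    -1                       -1                      
  chi_3 (r->-1, s->1)        1             -1              -1                   1                    1                        -1                      
  chi_4 (r->-1, s->-1)       1             -1              -1                   1                    -1                       1                       
  chi_5 (2d, j=1)            2             -2              1                    -1                   0                        0                       
  chi_6 (2d, j=2)            2             2               -1                   -1                   0                        0                       

Spot check: chi_3 (r->-1, s->1) on {r^3} = -1.

Explanation: D_6 has order 2*6 = 12 with 6 conjugacy classes, hence 6 irreducibles. Sum of squared dims 1 + 1 + 1 + 1 + 4 + 4 = 12 = |G|. Linear characters come from the abelianisation; the 2-dimensional irreps have character r^k -> 2*cos(2*pi*j*k/6), reflections -> 0.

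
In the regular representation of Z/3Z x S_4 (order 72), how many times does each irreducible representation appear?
Each irreducible V_i of dimension d_i appears with multiplicity d_i, i.e. rho_reg = (direct sum over all irreducibles V_i) d_i V_i. The irreducible dimensions for Z/3Z x S_4 are 1, 1, 1, 1, 1, 1, 2, 2, 2, 3, 3, 3, 3, 3, 3: 6 irreducibles of dimension 1, each with multiplicity 1; 3 irreducibles of dimension 2, each with multiplicity 2; 6 irreducibles of dimension 3, each with multiplicity 3. Total dimension 6*1*1 + 3*2*2 + 6*3*3 = 72 = |G|.

Solution. General theorem: in the regular representation of a finite group G, each irreducible appears with multiplicity equal to its dimension. Check: dim(rho_reg) = sum d_i^2 = 1 + 1 + 1 + 1 + 1 + 1 + 4 + 4 + 4 + 9 + 9 + 9 + 9 + 9 + 9 = 72 = |G|.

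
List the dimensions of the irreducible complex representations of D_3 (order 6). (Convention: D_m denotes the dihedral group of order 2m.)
Dimensions: 1, 1, 2

There are 3 irreducibles (= number of conjugacy classes). Their dimensions d_i satisfy sum d_i^2 = |G| = 6: 1 + 1 + 4 = 6.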